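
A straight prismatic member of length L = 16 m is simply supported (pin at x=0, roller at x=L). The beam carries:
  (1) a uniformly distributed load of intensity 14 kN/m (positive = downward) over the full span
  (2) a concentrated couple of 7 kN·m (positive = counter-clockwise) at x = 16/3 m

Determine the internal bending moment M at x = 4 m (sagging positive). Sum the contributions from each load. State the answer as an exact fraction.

Load 1 — uniform load w=14 kN/m over full span:
  M_1 = wx(L-x)/2 = 14·4·(16-4)/2 = 336 kN·m
Load 2 — applied couple M₀=7 kN·m at a=16/3 m (b=L-a=32/3):
  M_2 = M₀x/L  [x≤a] = 7·4/16 = 7/4 kN·m
Superposition: M = Σ M_i = 1351/4 kN·m ≈ 337.750000 kN·m

M(4) = 1351/4 kN·m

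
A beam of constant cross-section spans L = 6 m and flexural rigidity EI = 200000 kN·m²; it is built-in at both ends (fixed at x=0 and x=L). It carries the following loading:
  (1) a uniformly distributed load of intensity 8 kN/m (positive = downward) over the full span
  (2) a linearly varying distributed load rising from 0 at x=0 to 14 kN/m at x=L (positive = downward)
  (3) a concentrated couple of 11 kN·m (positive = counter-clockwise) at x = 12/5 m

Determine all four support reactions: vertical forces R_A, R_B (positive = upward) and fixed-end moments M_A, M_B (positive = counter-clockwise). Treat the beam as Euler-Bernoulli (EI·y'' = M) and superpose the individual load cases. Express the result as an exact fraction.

Load 1 — uniform load w=8 kN/m over full span:
  R_A = wL/2 = 8·6/2 = 24 kN
  M_A = wL²/12 = 8·6²/12 = 24 kN·m
  R_B = wL/2 = 8·6/2 = 24 kN
  M_B = -wL²/12 = -8·6²/12 = -24 kN·m
Load 2 — triangular load w₀=14 kN/m (0→w₀ over full span):
  R_A = 3w₀L/20 = 3·14·6/20 = 63/5 kN
  M_A = w₀L²/30 = 14·6²/30 = 84/5 kN·m
  R_B = 7w₀L/20 = 7·14·6/20 = 147/5 kN
  M_B = -w₀L²/20 = -14·6²/20 = -126/5 kN·m
Load 3 — applied couple M₀=11 kN·m at a=12/5 m (b=L-a=18/5):
  R_A = 6M₀ab/L³ = 6·11·(12/5)·(18/5)/6³ = 66/25 kN
  M_A = M₀b(2a-b)/L² = 11·(18/5)·(2·(12/5)-(18/5))/6² = 33/25 kN·m
  R_B = -6M₀ab/L³ = -6·11·(12/5)·(18/5)/6³ = -66/25 kN
  M_B = M₀a(2b-a)/L² = 11·(12/5)·(2·(18/5)-(12/5))/6² = 88/25 kN·m
Superposition: R_A = 981/25 kN, M_A = 1053/25 kN·m, R_B = 1269/25 kN, M_B = -1142/25 kN·m

R_A = 981/25 kN, M_A = 1053/25 kN·m, R_B = 1269/25 kN, M_B = -1142/25 kN·m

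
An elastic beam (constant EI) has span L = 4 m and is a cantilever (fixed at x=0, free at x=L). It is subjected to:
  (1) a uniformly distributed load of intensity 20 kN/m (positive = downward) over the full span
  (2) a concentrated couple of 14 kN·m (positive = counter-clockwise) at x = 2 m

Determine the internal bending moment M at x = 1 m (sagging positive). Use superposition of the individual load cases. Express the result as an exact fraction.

Load 1 — uniform load w=20 kN/m over full span:
  M_1 = -w(L-x)²/2 = -20·(4-1)²/2 = -90 kN·m
Load 2 — applied couple M₀=14 kN·m at a=2 m (b=L-a=2):
  M_2 = M₀  [x≤a] = 14 = 14 kN·m
Superposition: M = Σ M_i = -76 kN·m ≈ -76.000000 kN·m

M(1) = -76 kN·m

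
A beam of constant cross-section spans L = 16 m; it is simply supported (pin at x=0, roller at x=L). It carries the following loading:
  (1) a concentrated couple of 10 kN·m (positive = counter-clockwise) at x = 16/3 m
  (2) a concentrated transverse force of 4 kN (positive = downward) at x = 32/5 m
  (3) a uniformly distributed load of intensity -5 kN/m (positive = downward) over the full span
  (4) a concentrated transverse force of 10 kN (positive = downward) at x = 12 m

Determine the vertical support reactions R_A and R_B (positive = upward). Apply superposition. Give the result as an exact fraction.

R_A = -1379/40 kN, R_B = -1261/40 kN

Load 1 — applied couple M₀=10 kN·m at a=16/3 m (b=L-a=32/3):
  R_A = M₀/L = 10/16 = 5/8 kN
  R_B = -M₀/L = -10/16 = -5/8 kN
Load 2 — point force P=4 kN at a=32/5 m (b=L-a=48/5):
  R_A = Pb/L = 4·(48/5)/16 = 12/5 kN
  R_B = Pa/L = 4·(32/5)/16 = 8/5 kN
Load 3 — uniform load w=-5 kN/m over full span:
  R_A = wL/2 = (-5)·16/2 = -40 kN
  R_B = wL/2 = (-5)·16/2 = -40 kN
Load 4 — point force P=10 kN at a=12 m (b=L-a=4):
  R_A = Pb/L = 10·4/16 = 5/2 kN
  R_B = Pa/L = 10·12/16 = 15/2 kN
Superposition: R_A = -1379/40 kN, R_B = -1261/40 kN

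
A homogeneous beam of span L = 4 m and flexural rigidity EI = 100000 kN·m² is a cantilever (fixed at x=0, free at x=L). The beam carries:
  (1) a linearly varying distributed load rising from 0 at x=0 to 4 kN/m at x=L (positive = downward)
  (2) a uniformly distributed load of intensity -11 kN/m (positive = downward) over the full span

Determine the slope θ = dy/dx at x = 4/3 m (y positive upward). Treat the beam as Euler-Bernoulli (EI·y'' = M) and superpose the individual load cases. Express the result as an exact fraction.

Load 1 — triangular load w₀=4 kN/m (0→w₀ over full span):
  θ_1 = (w₀Lx²/4-w₀L²x/3-w₀x⁴/(24L))/EI = (4·4·(4/3)²/4-4·4²·(4/3)/3-4·(4/3)⁴/(24·4))/100000 = -163/759375 rad
Load 2 — uniform load w=-11 kN/m over full span:
  θ_2 = -wx(x²-3Lx+3L²)/(6EI) = -(-11)·(4/3)·((4/3)²-3·4·(4/3)+3·4²)/(6·100000) = 209/253125 rad
Superposition: θ = Σ θ_i = 464/759375 rad ≈ 0.000611 rad

θ(4/3) = 464/759375 rad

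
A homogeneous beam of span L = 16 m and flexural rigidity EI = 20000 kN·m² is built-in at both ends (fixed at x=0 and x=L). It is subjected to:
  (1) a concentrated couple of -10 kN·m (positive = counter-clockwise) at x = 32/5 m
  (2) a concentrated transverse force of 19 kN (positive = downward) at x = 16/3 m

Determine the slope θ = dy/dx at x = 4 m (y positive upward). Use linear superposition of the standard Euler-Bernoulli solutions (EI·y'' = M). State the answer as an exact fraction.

Load 1 — applied couple M₀=-10 kN·m at a=32/5 m (b=L-a=48/5):
  θ_1 = (R_Ax²/2 - M_Ax)/EI  [x≤a] with R_A=-9/10, M_A=-6/5 = ((-9/10)·4²/2 - (-6/5)·4)/20000 = -3/25000 rad
Load 2 — point force P=19 kN at a=16/3 m (b=L-a=32/3):
  θ_2 = -Pb²x(2aL-(3a+b)x)/(2L³EI)  [x≤a] = -19·(32/3)²·4·(2·(16/3)·16-(3·(16/3)+(32/3))·4)/(2·16³·20000) = -19/5625 rad
Superposition: θ = Σ θ_i = -787/225000 rad ≈ -0.003498 rad

θ(4) = -787/225000 rad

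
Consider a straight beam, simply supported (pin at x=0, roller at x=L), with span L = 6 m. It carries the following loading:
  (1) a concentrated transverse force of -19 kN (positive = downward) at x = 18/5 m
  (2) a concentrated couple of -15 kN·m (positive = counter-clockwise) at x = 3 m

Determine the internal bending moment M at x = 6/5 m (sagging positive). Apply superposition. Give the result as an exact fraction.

Load 1 — point force P=-19 kN at a=18/5 m (b=L-a=12/5):
  M_1 = Pbx/L  [x≤a] = (-19)·(12/5)·(6/5)/6 = -228/25 kN·m
Load 2 — applied couple M₀=-15 kN·m at a=3 m (b=L-a=3):
  M_2 = M₀x/L  [x≤a] = (-15)·(6/5)/6 = -3 kN·m
Superposition: M = Σ M_i = -303/25 kN·m ≈ -12.120000 kN·m

M(6/5) = -303/25 kN·m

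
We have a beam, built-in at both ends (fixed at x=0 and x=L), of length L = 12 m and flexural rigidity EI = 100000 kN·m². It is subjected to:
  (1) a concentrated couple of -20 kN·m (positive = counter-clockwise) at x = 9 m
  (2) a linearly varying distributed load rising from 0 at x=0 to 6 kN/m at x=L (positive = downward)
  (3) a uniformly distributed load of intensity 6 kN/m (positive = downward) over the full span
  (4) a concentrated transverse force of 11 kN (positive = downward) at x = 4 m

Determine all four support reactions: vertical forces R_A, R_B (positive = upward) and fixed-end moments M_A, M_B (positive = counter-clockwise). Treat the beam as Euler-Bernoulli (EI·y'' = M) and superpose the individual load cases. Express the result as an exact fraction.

R_A = 57319/1080 kN, M_A = 20539/180 kN·m, R_B = 71201/1080 kN, M_B = -21821/180 kN·m

Load 1 — applied couple M₀=-20 kN·m at a=9 m (b=L-a=3):
  R_A = 6M₀ab/L³ = 6·(-20)·9·3/12³ = -15/8 kN
  M_A = M₀b(2a-b)/L² = (-20)·3·(2·9-3)/12² = -25/4 kN·m
  R_B = -6M₀ab/L³ = -6·(-20)·9·3/12³ = 15/8 kN
  M_B = M₀a(2b-a)/L² = (-20)·9·(2·3-9)/12² = 15/4 kN·m
Load 2 — triangular load w₀=6 kN/m (0→w₀ over full span):
  R_A = 3w₀L/20 = 3·6·12/20 = 54/5 kN
  M_A = w₀L²/30 = 6·12²/30 = 144/5 kN·m
  R_B = 7w₀L/20 = 7·6·12/20 = 126/5 kN
  M_B = -w₀L²/20 = -6·12²/20 = -216/5 kN·m
Load 3 — uniform load w=6 kN/m over full span:
  R_A = wL/2 = 6·12/2 = 36 kN
  M_A = wL²/12 = 6·12²/12 = 72 kN·m
  R_B = wL/2 = 6·12/2 = 36 kN
  M_B = -wL²/12 = -6·12²/12 = -72 kN·m
Load 4 — point force P=11 kN at a=4 m (b=L-a=8):
  R_A = Pb²(3a+b)/L³ = 11·8²·(3·4+8)/12³ = 220/27 kN
  M_A = Pab²/L² = 11·4·8²/12² = 176/9 kN·m
  R_B = Pa²(a+3b)/L³ = 11·4²·(4+3·8)/12³ = 77/27 kN
  M_B = -Pa²b/L² = -11·4²·8/12² = -88/9 kN·m
Superposition: R_A = 57319/1080 kN, M_A = 20539/180 kN·m, R_B = 71201/1080 kN, M_B = -21821/180 kN·m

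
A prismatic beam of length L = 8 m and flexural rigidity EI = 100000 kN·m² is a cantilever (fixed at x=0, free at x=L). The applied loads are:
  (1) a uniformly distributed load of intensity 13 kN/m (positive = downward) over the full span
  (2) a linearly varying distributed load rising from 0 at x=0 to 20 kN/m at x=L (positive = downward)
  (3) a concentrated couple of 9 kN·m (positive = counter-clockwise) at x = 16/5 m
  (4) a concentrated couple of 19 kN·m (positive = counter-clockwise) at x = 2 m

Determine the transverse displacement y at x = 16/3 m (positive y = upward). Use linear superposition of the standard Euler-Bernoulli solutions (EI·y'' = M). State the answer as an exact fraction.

y(16/3) = -69148499/911250000 m

Load 1 — uniform load w=13 kN/m over full span:
  y_1 = -wx²(x²-4Lx+6L²)/(24EI) = -13·(16/3)²·((16/3)²-4·8·(16/3)+6·8²)/(24·100000) = -28288/759375 m
Load 2 — triangular load w₀=20 kN/m (0→w₀ over full span):
  y_2 = (w₀Lx³/12-w₀L²x²/6-w₀x⁵/(120L))/EI = (20·8·(16/3)³/12-20·8²·(16/3)²/6-20·(16/3)⁵/(120·8))/100000 = -94208/2278125 m
Load 3 — applied couple M₀=9 kN·m at a=16/5 m (b=L-a=24/5):
  y_3 = M₀a(2x-a)/(2EI)  [x>a] = 9·(16/5)·(2·(16/3)-(16/5))/(2·100000) = 84/78125 m
Load 4 — applied couple M₀=19 kN·m at a=2 m (b=L-a=6):
  y_4 = M₀a(2x-a)/(2EI)  [x>a] = 19·2·(2·(16/3)-2)/(2·100000) = 247/150000 m
Superposition: y = Σ y_i = -69148499/911250000 m ≈ -0.075883 m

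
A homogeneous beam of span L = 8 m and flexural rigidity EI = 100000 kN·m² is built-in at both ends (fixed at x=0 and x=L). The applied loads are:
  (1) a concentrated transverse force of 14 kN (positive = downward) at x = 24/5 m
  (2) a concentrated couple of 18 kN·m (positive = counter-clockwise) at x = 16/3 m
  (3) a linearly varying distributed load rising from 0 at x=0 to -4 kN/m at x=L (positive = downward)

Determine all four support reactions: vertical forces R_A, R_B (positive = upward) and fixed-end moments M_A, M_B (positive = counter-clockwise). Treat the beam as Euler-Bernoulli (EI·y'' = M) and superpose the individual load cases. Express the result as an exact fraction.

R_A = 391/125 kN, M_A = 3082/375 kN·m, R_B = -641/125 kN, M_B = -416/125 kN·m

Load 1 — point force P=14 kN at a=24/5 m (b=L-a=16/5):
  R_A = Pb²(3a+b)/L³ = 14·(16/5)²·(3·(24/5)+(16/5))/8³ = 616/125 kN
  M_A = Pab²/L² = 14·(24/5)·(16/5)²/8² = 1344/125 kN·m
  R_B = Pa²(a+3b)/L³ = 14·(24/5)²·((24/5)+3·(16/5))/8³ = 1134/125 kN
  M_B = -Pa²b/L² = -14·(24/5)²·(16/5)/8² = -2016/125 kN·m
Load 2 — applied couple M₀=18 kN·m at a=16/3 m (b=L-a=8/3):
  R_A = 6M₀ab/L³ = 6·18·(16/3)·(8/3)/8³ = 3 kN
  M_A = M₀b(2a-b)/L² = 18·(8/3)·(2·(16/3)-(8/3))/8² = 6 kN·m
  R_B = -6M₀ab/L³ = -6·18·(16/3)·(8/3)/8³ = -3 kN
  M_B = M₀a(2b-a)/L² = 18·(16/3)·(2·(8/3)-(16/3))/8² = 0 kN·m
Load 3 — triangular load w₀=-4 kN/m (0→w₀ over full span):
  R_A = 3w₀L/20 = 3·(-4)·8/20 = -24/5 kN
  M_A = w₀L²/30 = (-4)·8²/30 = -128/15 kN·m
  R_B = 7w₀L/20 = 7·(-4)·8/20 = -56/5 kN
  M_B = -w₀L²/20 = -(-4)·8²/20 = 64/5 kN·m
Superposition: R_A = 391/125 kN, M_A = 3082/375 kN·m, R_B = -641/125 kN, M_B = -416/125 kN·m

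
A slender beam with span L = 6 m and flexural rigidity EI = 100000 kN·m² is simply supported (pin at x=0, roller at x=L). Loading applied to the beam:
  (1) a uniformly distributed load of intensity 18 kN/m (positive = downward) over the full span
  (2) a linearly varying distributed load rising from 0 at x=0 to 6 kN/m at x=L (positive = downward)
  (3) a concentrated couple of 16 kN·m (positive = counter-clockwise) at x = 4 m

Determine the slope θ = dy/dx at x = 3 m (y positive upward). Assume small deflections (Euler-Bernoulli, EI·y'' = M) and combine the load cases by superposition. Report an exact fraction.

θ(3) = -29/12000000 rad

Load 1 — uniform load w=18 kN/m over full span:
  θ_1 = -w(L³-6Lx²+4x³)/(24EI) = -18·(6³-6·6·3²+4·3³)/(24·100000) = 0 rad
Load 2 — triangular load w₀=6 kN/m (0→w₀ over full span):
  θ_2 = -w₀(7L⁴-30L²x²+15x⁴)/(360LEI) = -6·(7·6⁴-30·6²·3²+15·3⁴)/(360·6·100000) = -63/4000000 rad
Load 3 — applied couple M₀=16 kN·m at a=4 m (b=L-a=2):
  θ_3 = (M₀x²/(2L)+C₁)/EI  [x≤a] with C₁=M₀(3b²-L²)/(6L)=-32/3 = (16·3²/(2·6)+(-32/3))/100000 = 1/75000 rad
Superposition: θ = Σ θ_i = -29/12000000 rad ≈ -0.000002 rad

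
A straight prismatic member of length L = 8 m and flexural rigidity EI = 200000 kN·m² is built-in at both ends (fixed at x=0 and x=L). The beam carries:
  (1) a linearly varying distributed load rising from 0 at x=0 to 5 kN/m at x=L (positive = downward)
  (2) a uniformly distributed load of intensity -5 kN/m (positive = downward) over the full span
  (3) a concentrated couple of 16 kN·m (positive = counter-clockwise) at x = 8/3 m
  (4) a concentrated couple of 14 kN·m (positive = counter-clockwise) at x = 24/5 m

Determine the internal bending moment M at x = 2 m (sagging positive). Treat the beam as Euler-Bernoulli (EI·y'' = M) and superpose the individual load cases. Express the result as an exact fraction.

Load 1 — triangular load w₀=5 kN/m (0→w₀ over full span):
  M_1 = 3w₀Lx/20 - w₀L²/30 - w₀x³/(6L) = 3·5·8·2/20 - 5·8²/30 - 5·2³/(6·8) = 1/2 kN·m
Load 2 — uniform load w=-5 kN/m over full span:
  M_2 = wLx/2 - wL²/12 - wx²/2 = (-5)·8·2/2 - (-5)·8²/12 - (-5)·2²/2 = -10/3 kN·m
Load 3 — applied couple M₀=16 kN·m at a=8/3 m (b=L-a=16/3):
  M_3 = R_Ax - M_A  [x≤a] with R_A=8/3, M_A=0 = (8/3)·2 - 0 = 16/3 kN·m
Load 4 — applied couple M₀=14 kN·m at a=24/5 m (b=L-a=16/5):
  M_4 = R_Ax - M_A  [x≤a] with R_A=63/25, M_A=112/25 = (63/25)·2 - (112/25) = 14/25 kN·m
Superposition: M = Σ M_i = 153/50 kN·m ≈ 3.060000 kN·m

M(2) = 153/50 kN·m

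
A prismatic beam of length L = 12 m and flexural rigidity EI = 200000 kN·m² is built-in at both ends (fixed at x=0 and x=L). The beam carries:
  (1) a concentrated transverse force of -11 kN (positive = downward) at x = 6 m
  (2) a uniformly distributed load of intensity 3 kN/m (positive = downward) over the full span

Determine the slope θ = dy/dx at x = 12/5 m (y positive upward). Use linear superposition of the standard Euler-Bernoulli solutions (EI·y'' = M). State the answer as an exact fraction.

Load 1 — point force P=-11 kN at a=6 m (b=L-a=6):
  θ_1 = -Pb²x(2aL-(3a+b)x)/(2L³EI)  [x≤a] = -(-11)·6²·(12/5)·(2·6·12-(3·6+6)·(12/5))/(2·12³·200000) = 297/2500000 rad
Load 2 — uniform load w=3 kN/m over full span:
  θ_2 = -wx(L-x)(L-2x)/(12EI) = -3·(12/5)·(12-(12/5))·(12-2·(12/5))/(12·200000) = -81/390625 rad
Superposition: θ = Σ θ_i = -1107/12500000 rad ≈ -0.000089 rad

θ(12/5) = -1107/12500000 rad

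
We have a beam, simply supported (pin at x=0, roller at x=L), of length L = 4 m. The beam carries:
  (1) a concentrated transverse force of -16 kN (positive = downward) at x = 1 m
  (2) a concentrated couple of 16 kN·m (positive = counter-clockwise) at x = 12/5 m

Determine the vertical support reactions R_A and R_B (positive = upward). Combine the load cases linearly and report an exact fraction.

Load 1 — point force P=-16 kN at a=1 m (b=L-a=3):
  R_A = Pb/L = (-16)·3/4 = -12 kN
  R_B = Pa/L = (-16)·1/4 = -4 kN
Load 2 — applied couple M₀=16 kN·m at a=12/5 m (b=L-a=8/5):
  R_A = M₀/L = 16/4 = 4 kN
  R_B = -M₀/L = -16/4 = -4 kN
Superposition: R_A = -8 kN, R_B = -8 kN

R_A = -8 kN, R_B = -8 kN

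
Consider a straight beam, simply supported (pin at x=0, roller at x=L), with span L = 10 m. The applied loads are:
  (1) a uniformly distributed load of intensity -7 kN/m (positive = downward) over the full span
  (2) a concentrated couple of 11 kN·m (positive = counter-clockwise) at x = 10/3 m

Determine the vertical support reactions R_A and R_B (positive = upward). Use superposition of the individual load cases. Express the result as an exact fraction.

R_A = -339/10 kN, R_B = -361/10 kN

Load 1 — uniform load w=-7 kN/m over full span:
  R_A = wL/2 = (-7)·10/2 = -35 kN
  R_B = wL/2 = (-7)·10/2 = -35 kN
Load 2 — applied couple M₀=11 kN·m at a=10/3 m (b=L-a=20/3):
  R_A = M₀/L = 11/10 kN
  R_B = -M₀/L = -11/10 kN
Superposition: R_A = -339/10 kN, R_B = -361/10 kN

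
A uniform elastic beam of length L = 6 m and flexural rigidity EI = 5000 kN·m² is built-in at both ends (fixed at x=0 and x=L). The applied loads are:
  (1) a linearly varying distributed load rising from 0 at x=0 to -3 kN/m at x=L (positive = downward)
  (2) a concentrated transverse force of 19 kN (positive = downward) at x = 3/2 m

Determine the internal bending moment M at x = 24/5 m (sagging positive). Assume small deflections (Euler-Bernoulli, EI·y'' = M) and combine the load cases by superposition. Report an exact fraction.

M(24/5) = -7701/4000 kN·m

Load 1 — triangular load w₀=-3 kN/m (0→w₀ over full span):
  M_1 = 3w₀Lx/20 - w₀L²/30 - w₀x³/(6L) = 3·(-3)·6·(24/5)/20 - (-3)·6²/30 - (-3)·(24/5)³/(6·6) = -18/125 kN·m
Load 2 — point force P=19 kN at a=3/2 m (b=L-a=9/2):
  M_2 = Pa²(a+3b)(L-x)/L³ - Pa²b/L²  [x>a] = 19·(3/2)²·((3/2)+3·(9/2))·(6-(24/5))/6³ - 19·(3/2)²·(9/2)/6² = -57/32 kN·m
Superposition: M = Σ M_i = -7701/4000 kN·m ≈ -1.925250 kN·m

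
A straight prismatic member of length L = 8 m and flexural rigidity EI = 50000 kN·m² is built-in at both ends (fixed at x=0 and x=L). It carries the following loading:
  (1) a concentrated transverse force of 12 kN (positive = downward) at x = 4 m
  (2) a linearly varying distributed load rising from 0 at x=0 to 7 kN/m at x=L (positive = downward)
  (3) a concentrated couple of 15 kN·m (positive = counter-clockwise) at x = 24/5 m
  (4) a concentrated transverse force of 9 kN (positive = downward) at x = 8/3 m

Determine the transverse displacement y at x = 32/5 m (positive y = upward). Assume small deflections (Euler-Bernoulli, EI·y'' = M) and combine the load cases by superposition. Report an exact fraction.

Load 1 — point force P=12 kN at a=4 m (b=L-a=4):
  y_1 = -Pa²(L-x)²(3bL-(3b+a)(L-x))/(6L³EI)  [x>a] = -12·4²·(8-(32/5))²·(3·4·8-(3·4+4)·(8-(32/5)))/(6·8³·50000) = -88/390625 m
Load 2 — triangular load w₀=7 kN/m (0→w₀ over full span):
  y_2 = -w₀x²(L-x)²(x+2L)/(120LEI) = -7·(32/5)²·(8-(32/5))²·((32/5)+2·8)/(120·8·50000) = -50176/146484375 m
Load 3 — applied couple M₀=15 kN·m at a=24/5 m (b=L-a=16/5):
  y_3 = (R_Ax³/6 - M_Ax²/2 - M₀(x-a)²/2)/EI  [x>a] with R_A=27/10, M_A=24/5 = ((27/10)·(32/5)³/6 - (24/5)·(32/5)²/2 - 15·((32/5)-(24/5))²/2)/50000 = 18/1953125 m
Load 4 — point force P=9 kN at a=8/3 m (b=L-a=16/3):
  y_4 = -Pa²(L-x)²(3bL-(3b+a)(L-x))/(6L³EI)  [x>a] = -9·(8/3)²·(8-(32/5))²·(3·(16/3)·8-(3·(16/3)+(8/3))·(8-(32/5)))/(6·8³·50000) = -368/3515625 m
Superposition: y = Σ y_i = -291478/439453125 m ≈ -0.000663 m

y(32/5) = -291478/439453125 m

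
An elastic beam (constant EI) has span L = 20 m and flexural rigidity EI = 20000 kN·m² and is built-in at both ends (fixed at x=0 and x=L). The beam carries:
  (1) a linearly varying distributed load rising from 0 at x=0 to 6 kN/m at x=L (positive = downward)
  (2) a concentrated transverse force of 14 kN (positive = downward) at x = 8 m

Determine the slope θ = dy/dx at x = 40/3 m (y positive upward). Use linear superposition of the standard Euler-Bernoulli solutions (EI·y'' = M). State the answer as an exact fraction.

Load 1 — triangular load w₀=6 kN/m (0→w₀ over full span):
  θ_1 = -w₀(2x(L-x)(L-2x)(x+2L)+x²(L-x)²)/(120LEI) = -6·(2·(40/3)·(20-(40/3))·(20-2·(40/3))·((40/3)+2·20)+(40/3)²·(20-(40/3))²)/(120·20·20000) = 14/2025 rad
Load 2 — point force P=14 kN at a=8 m (b=L-a=12):
  θ_2 = Pa²(L-x)(2bL-(3b+a)(L-x))/(2L³EI)  [x>a] = 14·8²·(20-(40/3))·(2·12·20-(3·12+8)·(20-(40/3)))/(2·20³·20000) = 98/28125 rad
Superposition: θ = Σ θ_i = 2632/253125 rad ≈ 0.010398 rad

θ(40/3) = 2632/253125 rad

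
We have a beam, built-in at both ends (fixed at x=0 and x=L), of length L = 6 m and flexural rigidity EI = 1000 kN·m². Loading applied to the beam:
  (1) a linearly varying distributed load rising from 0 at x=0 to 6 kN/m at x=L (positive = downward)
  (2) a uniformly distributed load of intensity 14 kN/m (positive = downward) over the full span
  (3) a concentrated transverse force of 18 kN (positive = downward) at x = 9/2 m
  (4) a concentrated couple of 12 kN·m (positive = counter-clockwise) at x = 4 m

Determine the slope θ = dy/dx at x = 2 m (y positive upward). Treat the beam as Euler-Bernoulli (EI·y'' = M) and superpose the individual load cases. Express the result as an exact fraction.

θ(2) = -301/10000 rad

Load 1 — triangular load w₀=6 kN/m (0→w₀ over full span):
  θ_1 = -w₀(2x(L-x)(L-2x)(x+2L)+x²(L-x)²)/(120LEI) = -6·(2·2·(6-2)·(6-2·2)·(2+2·6)+2²·(6-2)²)/(120·6·1000) = -8/1875 rad
Load 2 — uniform load w=14 kN/m over full span:
  θ_2 = -wx(L-x)(L-2x)/(12EI) = -14·2·(6-2)·(6-2·2)/(12·1000) = -7/375 rad
Load 3 — point force P=18 kN at a=9/2 m (b=L-a=3/2):
  θ_3 = -Pb²x(2aL-(3a+b)x)/(2L³EI)  [x≤a] = -18·(3/2)²·2·(2·(9/2)·6-(3·(9/2)+(3/2))·2)/(2·6³·1000) = -9/2000 rad
Load 4 — applied couple M₀=12 kN·m at a=4 m (b=L-a=2):
  θ_4 = (R_Ax²/2 - M_Ax)/EI  [x≤a] with R_A=8/3, M_A=4 = ((8/3)·2²/2 - 4·2)/1000 = -1/375 rad
Superposition: θ = Σ θ_i = -301/10000 rad ≈ -0.030100 rad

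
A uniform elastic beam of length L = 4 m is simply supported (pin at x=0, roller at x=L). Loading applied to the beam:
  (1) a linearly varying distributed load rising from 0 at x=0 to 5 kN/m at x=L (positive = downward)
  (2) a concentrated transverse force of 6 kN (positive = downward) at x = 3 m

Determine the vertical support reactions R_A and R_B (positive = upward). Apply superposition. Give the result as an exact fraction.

R_A = 29/6 kN, R_B = 67/6 kN

Load 1 — triangular load w₀=5 kN/m (0→w₀ over full span):
  R_A = w₀L/6 = 5·4/6 = 10/3 kN
  R_B = w₀L/3 = 5·4/3 = 20/3 kN
Load 2 — point force P=6 kN at a=3 m (b=L-a=1):
  R_A = Pb/L = 6·1/4 = 3/2 kN
  R_B = Pa/L = 6·3/4 = 9/2 kN
Superposition: R_A = 29/6 kN, R_B = 67/6 kN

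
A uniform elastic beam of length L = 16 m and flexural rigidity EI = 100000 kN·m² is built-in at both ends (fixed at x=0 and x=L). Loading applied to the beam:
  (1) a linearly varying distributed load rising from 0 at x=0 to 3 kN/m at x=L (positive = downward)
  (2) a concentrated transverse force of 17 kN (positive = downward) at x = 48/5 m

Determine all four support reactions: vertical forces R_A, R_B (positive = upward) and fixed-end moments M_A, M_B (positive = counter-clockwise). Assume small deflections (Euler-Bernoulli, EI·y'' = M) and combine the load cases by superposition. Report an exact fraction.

Load 1 — triangular load w₀=3 kN/m (0→w₀ over full span):
  R_A = 3w₀L/20 = 3·3·16/20 = 36/5 kN
  M_A = w₀L²/30 = 3·16²/30 = 128/5 kN·m
  R_B = 7w₀L/20 = 7·3·16/20 = 84/5 kN
  M_B = -w₀L²/20 = -3·16²/20 = -192/5 kN·m
Load 2 — point force P=17 kN at a=48/5 m (b=L-a=32/5):
  R_A = Pb²(3a+b)/L³ = 17·(32/5)²·(3·(48/5)+(32/5))/16³ = 748/125 kN
  M_A = Pab²/L² = 17·(48/5)·(32/5)²/16² = 3264/125 kN·m
  R_B = Pa²(a+3b)/L³ = 17·(48/5)²·((48/5)+3·(32/5))/16³ = 1377/125 kN
  M_B = -Pa²b/L² = -17·(48/5)²·(32/5)/16² = -4896/125 kN·m
Superposition: R_A = 1648/125 kN, M_A = 6464/125 kN·m, R_B = 3477/125 kN, M_B = -9696/125 kN·m

R_A = 1648/125 kN, M_A = 6464/125 kN·m, R_B = 3477/125 kN, M_B = -9696/125 kN·m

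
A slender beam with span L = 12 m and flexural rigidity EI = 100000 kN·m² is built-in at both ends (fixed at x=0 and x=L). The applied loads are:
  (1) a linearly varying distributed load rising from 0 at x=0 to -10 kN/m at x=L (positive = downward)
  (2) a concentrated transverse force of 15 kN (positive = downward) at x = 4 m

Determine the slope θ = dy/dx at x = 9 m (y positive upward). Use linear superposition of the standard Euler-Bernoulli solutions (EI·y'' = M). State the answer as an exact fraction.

Load 1 — triangular load w₀=-10 kN/m (0→w₀ over full span):
  θ_1 = -w₀(2x(L-x)(L-2x)(x+2L)+x²(L-x)²)/(120LEI) = -(-10)·(2·9·(12-9)·(12-2·9)·(9+2·12)+9²·(12-9)²)/(120·12·100000) = -1107/1600000 rad
Load 2 — point force P=15 kN at a=4 m (b=L-a=8):
  θ_2 = Pa²(L-x)(2bL-(3b+a)(L-x))/(2L³EI)  [x>a] = 15·4²·(12-9)·(2·8·12-(3·8+4)·(12-9))/(2·12³·100000) = 9/40000 rad
Superposition: θ = Σ θ_i = -747/1600000 rad ≈ -0.000467 rad

θ(9) = -747/1600000 rad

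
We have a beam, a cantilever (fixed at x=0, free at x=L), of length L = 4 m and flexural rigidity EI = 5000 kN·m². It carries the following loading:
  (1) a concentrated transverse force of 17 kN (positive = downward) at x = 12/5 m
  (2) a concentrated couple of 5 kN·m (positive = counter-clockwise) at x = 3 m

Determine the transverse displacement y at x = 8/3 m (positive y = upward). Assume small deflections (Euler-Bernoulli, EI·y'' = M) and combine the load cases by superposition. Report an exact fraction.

y(8/3) = -10352/703125 m

Load 1 — point force P=17 kN at a=12/5 m (b=L-a=8/5):
  y_1 = -Pa²(3x-a)/(6EI)  [x>a] = -17·(12/5)²·(3·(8/3)-(12/5))/(6·5000) = -1428/78125 m
Load 2 — applied couple M₀=5 kN·m at a=3 m (b=L-a=1):
  y_2 = M₀x²/(2EI)  [x≤a] = 5·(8/3)²/(2·5000) = 4/1125 m
Superposition: y = Σ y_i = -10352/703125 m ≈ -0.014723 m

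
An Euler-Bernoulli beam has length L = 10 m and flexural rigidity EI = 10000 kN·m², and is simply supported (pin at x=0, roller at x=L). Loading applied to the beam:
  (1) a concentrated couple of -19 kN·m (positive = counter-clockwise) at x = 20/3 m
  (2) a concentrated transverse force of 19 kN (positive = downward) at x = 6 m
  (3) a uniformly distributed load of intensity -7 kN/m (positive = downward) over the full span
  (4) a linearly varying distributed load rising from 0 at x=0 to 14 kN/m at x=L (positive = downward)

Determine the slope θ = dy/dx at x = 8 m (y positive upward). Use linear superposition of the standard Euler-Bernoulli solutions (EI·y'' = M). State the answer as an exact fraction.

θ(8) = 4003/450000 rad

Load 1 — applied couple M₀=-19 kN·m at a=20/3 m (b=L-a=10/3):
  θ_1 = (M₀x²/(2L)-M₀(x-a)+C₁)/EI  [x>a] with C₁=M₀(3b²-L²)/(6L)=190/9 = ((-19)·8²/(2·10)-(-19)·(8-(20/3))+(190/9))/10000 = -323/225000 rad
Load 2 — point force P=19 kN at a=6 m (b=L-a=4):
  θ_2 = -Pa(2L²-6Lx+3x²+a²)/(6LEI)  [x>a] = -19·6·(2·10²-6·10·8+3·8²+6²)/(6·10·10000) = 247/25000 rad
Load 3 — uniform load w=-7 kN/m over full span:
  θ_3 = -w(L³-6Lx²+4x³)/(24EI) = -(-7)·(10³-6·10·8²+4·8³)/(24·10000) = -231/10000 rad
Load 4 — triangular load w₀=14 kN/m (0→w₀ over full span):
  θ_4 = -w₀(7L⁴-30L²x²+15x⁴)/(360LEI) = -14·(7·10⁴-30·10²·8²+15·8⁴)/(360·10·10000) = 5299/225000 rad
Superposition: θ = Σ θ_i = 4003/450000 rad ≈ 0.008896 rad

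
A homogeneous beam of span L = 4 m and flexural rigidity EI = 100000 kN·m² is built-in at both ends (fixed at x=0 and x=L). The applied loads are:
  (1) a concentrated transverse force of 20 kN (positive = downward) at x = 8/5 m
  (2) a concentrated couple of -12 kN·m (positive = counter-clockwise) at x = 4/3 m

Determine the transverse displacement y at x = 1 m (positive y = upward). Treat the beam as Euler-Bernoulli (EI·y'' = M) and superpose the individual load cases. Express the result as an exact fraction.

Load 1 — point force P=20 kN at a=8/5 m (b=L-a=12/5):
  y_1 = -Pb²x²(3aL-(3a+b)x)/(6L³EI)  [x≤a] = -20·(12/5)²·1²·(3·(8/5)·4-(3·(8/5)+(12/5))·1)/(6·4³·100000) = -9/250000 m
Load 2 — applied couple M₀=-12 kN·m at a=4/3 m (b=L-a=8/3):
  y_2 = (R_Ax³/6 - M_Ax²/2)/EI  [x≤a] with R_A=-4, M_A=0 = ((-4)·1³/6 - 0·1²/2)/100000 = -1/150000 m
Superposition: y = Σ y_i = -2/46875 m ≈ -0.000043 m

y(1) = -2/46875 m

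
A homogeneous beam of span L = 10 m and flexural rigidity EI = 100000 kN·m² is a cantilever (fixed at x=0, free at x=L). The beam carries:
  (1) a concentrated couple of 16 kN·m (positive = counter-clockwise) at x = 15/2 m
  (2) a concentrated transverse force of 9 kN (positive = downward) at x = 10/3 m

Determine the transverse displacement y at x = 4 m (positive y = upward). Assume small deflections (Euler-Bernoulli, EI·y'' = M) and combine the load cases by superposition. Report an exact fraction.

Load 1 — applied couple M₀=16 kN·m at a=15/2 m (b=L-a=5/2):
  y_1 = M₀x²/(2EI)  [x≤a] = 16·4²/(2·100000) = 4/3125 m
Load 2 — point force P=9 kN at a=10/3 m (b=L-a=20/3):
  y_2 = -Pa²(3x-a)/(6EI)  [x>a] = -9·(10/3)²·(3·4-(10/3))/(6·100000) = -13/9000 m
Superposition: y = Σ y_i = -37/225000 m ≈ -0.000164 m

y(4) = -37/225000 m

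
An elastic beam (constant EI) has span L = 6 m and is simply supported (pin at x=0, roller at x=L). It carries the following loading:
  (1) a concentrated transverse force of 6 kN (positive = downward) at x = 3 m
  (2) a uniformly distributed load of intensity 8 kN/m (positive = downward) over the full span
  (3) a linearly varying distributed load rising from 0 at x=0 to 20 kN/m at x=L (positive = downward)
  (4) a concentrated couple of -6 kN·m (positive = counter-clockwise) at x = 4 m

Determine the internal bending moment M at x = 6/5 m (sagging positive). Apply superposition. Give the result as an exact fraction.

M(6/5) = 1212/25 kN·m

Load 1 — point force P=6 kN at a=3 m (b=L-a=3):
  M_1 = Pbx/L  [x≤a] = 6·3·(6/5)/6 = 18/5 kN·m
Load 2 — uniform load w=8 kN/m over full span:
  M_2 = wx(L-x)/2 = 8·(6/5)·(6-(6/5))/2 = 576/25 kN·m
Load 3 — triangular load w₀=20 kN/m (0→w₀ over full span):
  M_3 = w₀Lx/6 - w₀x³/(6L) = 20·6·(6/5)/6 - 20·(6/5)³/(6·6) = 576/25 kN·m
Load 4 — applied couple M₀=-6 kN·m at a=4 m (b=L-a=2):
  M_4 = M₀x/L  [x≤a] = (-6)·(6/5)/6 = -6/5 kN·m
Superposition: M = Σ M_i = 1212/25 kN·m ≈ 48.480000 kN·m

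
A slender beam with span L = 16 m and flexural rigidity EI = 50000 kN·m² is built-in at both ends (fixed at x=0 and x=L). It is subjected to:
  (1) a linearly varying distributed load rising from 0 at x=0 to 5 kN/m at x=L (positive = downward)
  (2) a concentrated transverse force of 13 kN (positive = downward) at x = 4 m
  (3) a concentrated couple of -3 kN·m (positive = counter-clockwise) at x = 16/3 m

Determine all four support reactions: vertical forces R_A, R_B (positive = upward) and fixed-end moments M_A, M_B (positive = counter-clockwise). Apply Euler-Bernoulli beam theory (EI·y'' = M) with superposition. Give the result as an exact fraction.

Load 1 — triangular load w₀=5 kN/m (0→w₀ over full span):
  R_A = 3w₀L/20 = 3·5·16/20 = 12 kN
  M_A = w₀L²/30 = 5·16²/30 = 128/3 kN·m
  R_B = 7w₀L/20 = 7·5·16/20 = 28 kN
  M_B = -w₀L²/20 = -5·16²/20 = -64 kN·m
Load 2 — point force P=13 kN at a=4 m (b=L-a=12):
  R_A = Pb²(3a+b)/L³ = 13·12²·(3·4+12)/16³ = 351/32 kN
  M_A = Pab²/L² = 13·4·12²/16² = 117/4 kN·m
  R_B = Pa²(a+3b)/L³ = 13·4²·(4+3·12)/16³ = 65/32 kN
  M_B = -Pa²b/L² = -13·4²·12/16² = -39/4 kN·m
Load 3 — applied couple M₀=-3 kN·m at a=16/3 m (b=L-a=32/3):
  R_A = 6M₀ab/L³ = 6·(-3)·(16/3)·(32/3)/16³ = -1/4 kN
  M_A = M₀b(2a-b)/L² = (-3)·(32/3)·(2·(16/3)-(32/3))/16² = 0 kN·m
  R_B = -6M₀ab/L³ = -6·(-3)·(16/3)·(32/3)/16³ = 1/4 kN
  M_B = M₀a(2b-a)/L² = (-3)·(16/3)·(2·(32/3)-(16/3))/16² = -1 kN·m
Superposition: R_A = 727/32 kN, M_A = 863/12 kN·m, R_B = 969/32 kN, M_B = -299/4 kN·m

R_A = 727/32 kN, M_A = 863/12 kN·m, R_B = 969/32 kN, M_B = -299/4 kN·m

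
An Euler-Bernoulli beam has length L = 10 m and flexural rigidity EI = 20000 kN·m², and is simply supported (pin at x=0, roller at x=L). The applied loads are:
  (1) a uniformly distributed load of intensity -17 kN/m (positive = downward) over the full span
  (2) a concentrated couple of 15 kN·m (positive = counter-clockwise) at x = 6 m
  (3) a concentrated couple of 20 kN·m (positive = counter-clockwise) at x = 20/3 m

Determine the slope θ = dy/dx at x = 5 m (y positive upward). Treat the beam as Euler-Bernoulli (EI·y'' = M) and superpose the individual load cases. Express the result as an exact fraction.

Load 1 — uniform load w=-17 kN/m over full span:
  θ_1 = -w(L³-6Lx²+4x³)/(24EI) = -(-17)·(10³-6·10·5²+4·5³)/(24·20000) = 0 rad
Load 2 — applied couple M₀=15 kN·m at a=6 m (b=L-a=4):
  θ_2 = (M₀x²/(2L)+C₁)/EI  [x≤a] with C₁=M₀(3b²-L²)/(6L)=-13 = (15·5²/(2·10)+(-13))/20000 = 23/80000 rad
Load 3 — applied couple M₀=20 kN·m at a=20/3 m (b=L-a=10/3):
  θ_3 = (M₀x²/(2L)+C₁)/EI  [x≤a] with C₁=M₀(3b²-L²)/(6L)=-200/9 = (20·5²/(2·10)+(-200/9))/20000 = 1/7200 rad
Superposition: θ = Σ θ_i = 307/720000 rad ≈ 0.000426 rad

θ(5) = 307/720000 rad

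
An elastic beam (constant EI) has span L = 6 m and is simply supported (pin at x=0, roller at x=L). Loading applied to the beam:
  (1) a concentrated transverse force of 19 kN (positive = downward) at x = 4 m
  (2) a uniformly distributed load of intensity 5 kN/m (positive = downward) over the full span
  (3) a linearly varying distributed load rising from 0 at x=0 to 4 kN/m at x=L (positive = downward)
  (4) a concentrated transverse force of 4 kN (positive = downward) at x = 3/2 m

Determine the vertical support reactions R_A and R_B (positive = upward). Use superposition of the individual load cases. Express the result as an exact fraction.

R_A = 85/3 kN, R_B = 110/3 kN

Load 1 — point force P=19 kN at a=4 m (b=L-a=2):
  R_A = Pb/L = 19·2/6 = 19/3 kN
  R_B = Pa/L = 19·4/6 = 38/3 kN
Load 2 — uniform load w=5 kN/m over full span:
  R_A = wL/2 = 5·6/2 = 15 kN
  R_B = wL/2 = 5·6/2 = 15 kN
Load 3 — triangular load w₀=4 kN/m (0→w₀ over full span):
  R_A = w₀L/6 = 4·6/6 = 4 kN
  R_B = w₀L/3 = 4·6/3 = 8 kN
Load 4 — point force P=4 kN at a=3/2 m (b=L-a=9/2):
  R_A = Pb/L = 4·(9/2)/6 = 3 kN
  R_B = Pa/L = 4·(3/2)/6 = 1 kN
Superposition: R_A = 85/3 kN, R_B = 110/3 kN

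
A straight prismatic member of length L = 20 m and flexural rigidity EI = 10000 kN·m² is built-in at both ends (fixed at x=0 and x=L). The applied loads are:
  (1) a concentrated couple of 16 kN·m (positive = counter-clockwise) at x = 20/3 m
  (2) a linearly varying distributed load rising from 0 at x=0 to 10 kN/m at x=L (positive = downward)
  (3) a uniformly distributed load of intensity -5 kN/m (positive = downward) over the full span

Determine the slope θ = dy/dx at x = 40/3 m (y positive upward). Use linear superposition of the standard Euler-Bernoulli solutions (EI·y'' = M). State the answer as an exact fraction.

Load 1 — applied couple M₀=16 kN·m at a=20/3 m (b=L-a=40/3):
  θ_1 = (R_Ax²/2 - M_Ax - M₀(x-a))/EI  [x>a] with R_A=16/15, M_A=0 = ((16/15)·(40/3)²/2 - 0·(40/3) - 16·((40/3)-(20/3)))/10000 = -4/3375 rad
Load 2 — triangular load w₀=10 kN/m (0→w₀ over full span):
  θ_2 = -w₀(2x(L-x)(L-2x)(x+2L)+x²(L-x)²)/(120LEI) = -10·(2·(40/3)·(20-(40/3))·(20-2·(40/3))·((40/3)+2·20)+(40/3)²·(20-(40/3))²)/(120·20·10000) = 28/1215 rad
Load 3 — uniform load w=-5 kN/m over full span:
  θ_3 = -wx(L-x)(L-2x)/(12EI) = -(-5)·(40/3)·(20-(40/3))·(20-2·(40/3))/(12·10000) = -2/81 rad
Superposition: θ = Σ θ_i = -86/30375 rad ≈ -0.002831 rad

θ(40/3) = -86/30375 rad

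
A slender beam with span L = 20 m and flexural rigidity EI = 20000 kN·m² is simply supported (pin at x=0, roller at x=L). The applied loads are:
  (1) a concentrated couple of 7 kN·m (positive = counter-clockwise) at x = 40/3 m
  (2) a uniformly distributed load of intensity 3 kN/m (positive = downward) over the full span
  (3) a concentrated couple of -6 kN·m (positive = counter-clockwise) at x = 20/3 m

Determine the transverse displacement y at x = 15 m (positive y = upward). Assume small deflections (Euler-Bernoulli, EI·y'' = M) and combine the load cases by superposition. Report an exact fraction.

Load 1 — applied couple M₀=7 kN·m at a=40/3 m (b=L-a=20/3):
  y_1 = (M₀x³/(6L)-M₀(x-a)²/2+C₁x)/EI  [x>a] with C₁=M₀(3b²-L²)/(6L)=-140/9 = (7·15³/(6·20)-7·(15-(40/3))²/2+(-140/9)·15)/20000 = -133/57600 m
Load 2 — uniform load w=3 kN/m over full span:
  y_2 = -wx(L³-2Lx²+x³)/(24EI) = -3·15·(20³-2·20·15²+15³)/(24·20000) = -57/256 m
Load 3 — applied couple M₀=-6 kN·m at a=20/3 m (b=L-a=40/3):
  y_3 = (M₀x³/(6L)-M₀(x-a)²/2+C₁x)/EI  [x>a] with C₁=M₀(3b²-L²)/(6L)=-20/3 = ((-6)·15³/(6·20)-(-6)·(15-(20/3))²/2+(-20/3)·15)/20000 = -29/9600 m
Superposition: y = Σ y_i = -3283/14400 m ≈ -0.227986 m

y(15) = -3283/14400 m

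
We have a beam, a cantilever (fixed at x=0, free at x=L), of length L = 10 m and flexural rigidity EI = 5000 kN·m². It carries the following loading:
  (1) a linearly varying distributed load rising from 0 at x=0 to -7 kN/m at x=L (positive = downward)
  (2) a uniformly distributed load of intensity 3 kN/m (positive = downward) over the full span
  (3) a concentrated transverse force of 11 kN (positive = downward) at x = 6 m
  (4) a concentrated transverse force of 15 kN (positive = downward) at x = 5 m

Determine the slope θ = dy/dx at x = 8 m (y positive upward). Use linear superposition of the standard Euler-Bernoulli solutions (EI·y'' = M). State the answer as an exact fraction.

Load 1 — triangular load w₀=-7 kN/m (0→w₀ over full span):
  θ_1 = (w₀Lx²/4-w₀L²x/3-w₀x⁴/(24L))/EI = ((-7)·10·8²/4-(-7)·10²·8/3-(-7)·8⁴/(24·10))/5000 = 1624/9375 rad
Load 2 — uniform load w=3 kN/m over full span:
  θ_2 = -wx(x²-3Lx+3L²)/(6EI) = -3·8·(8²-3·10·8+3·10²)/(6·5000) = -62/625 rad
Load 3 — point force P=11 kN at a=6 m (b=L-a=4):
  θ_3 = -Pa²/(2EI)  [x>a] = -11·6²/(2·5000) = -99/2500 rad
Load 4 — point force P=15 kN at a=5 m (b=L-a=5):
  θ_4 = -Pa²/(2EI)  [x>a] = -15·5²/(2·5000) = -3/80 rad
Superposition: θ = Σ θ_i = -461/150000 rad ≈ -0.003073 rad

θ(8) = -461/150000 rad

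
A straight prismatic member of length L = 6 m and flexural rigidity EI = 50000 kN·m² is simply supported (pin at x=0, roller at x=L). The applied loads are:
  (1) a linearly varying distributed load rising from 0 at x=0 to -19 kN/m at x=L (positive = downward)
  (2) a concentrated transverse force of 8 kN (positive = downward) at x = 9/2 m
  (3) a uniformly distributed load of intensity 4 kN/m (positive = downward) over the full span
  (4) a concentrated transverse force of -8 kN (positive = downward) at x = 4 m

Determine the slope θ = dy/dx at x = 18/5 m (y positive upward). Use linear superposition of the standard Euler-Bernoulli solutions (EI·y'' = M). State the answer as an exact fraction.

θ(18/5) = -266629/1125000000 rad

Load 1 — triangular load w₀=-19 kN/m (0→w₀ over full span):
  θ_1 = -w₀(7L⁴-30L²x²+15x⁴)/(360LEI) = -(-19)·(7·6⁴-30·6²·(18/5)²+15·(18/5)⁴)/(360·6·50000) = -1653/3906250 rad
Load 2 — point force P=8 kN at a=9/2 m (b=L-a=3/2):
  θ_2 = -Pb(L²-b²-3x²)/(6LEI)  [x≤a] = -8·(3/2)·(6²-(3/2)²-3·(18/5)²)/(6·6·50000) = 171/5000000 rad
Load 3 — uniform load w=4 kN/m over full span:
  θ_3 = -w(L³-6Lx²+4x³)/(24EI) = -4·(6³-6·6·(18/5)²+4·(18/5)³)/(24·50000) = 333/1562500 rad
Load 4 — point force P=-8 kN at a=4 m (b=L-a=2):
  θ_4 = -Pb(L²-b²-3x²)/(6LEI)  [x≤a] = -(-8)·2·(6²-2²-3·(18/5)²)/(6·6·50000) = -43/703125 rad
Superposition: θ = Σ θ_i = -266629/1125000000 rad ≈ -0.000237 rad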